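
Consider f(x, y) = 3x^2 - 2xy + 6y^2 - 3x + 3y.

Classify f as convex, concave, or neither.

convex

f is quadratic, so its Hessian is the constant matrix H = [[6, -2], [-2, 12]].
det(H) = 68, tr(H) = 18.
det(H) > 0 and tr(H) > 0, so H is positive definite everywhere: convex.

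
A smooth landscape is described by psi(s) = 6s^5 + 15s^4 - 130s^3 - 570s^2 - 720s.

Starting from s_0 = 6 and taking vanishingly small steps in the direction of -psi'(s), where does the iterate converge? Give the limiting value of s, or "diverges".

4

psi'(s) = 30(s - 4)(s + 1)(s + 2)(s + 3), so psi'(6) = 30240.
Gradient descent moves in the -psi' direction, i.e. s is decreasing.
The nearest critical point in that direction is s = 4, where psi'' = 6300 > 0 (a local minimum). The iterate converges there.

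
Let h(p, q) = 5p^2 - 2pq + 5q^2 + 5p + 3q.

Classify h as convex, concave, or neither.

convex

h is quadratic, so its Hessian is the constant matrix H = [[10, -2], [-2, 10]].
det(H) = 96, tr(H) = 20.
det(H) > 0 and tr(H) > 0, so H is positive definite everywhere: convex.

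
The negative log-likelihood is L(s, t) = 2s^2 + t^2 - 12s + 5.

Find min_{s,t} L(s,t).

-13

L(s,t) separates as P(s) + Q(t) + 5, so its minimum is min P + min Q + 5.
P'(s) = 4s - 12 vanishes at s ∈ {3}; Q'(t) = 2t vanishes at t ∈ {0}.
Local minima of P (where P''>0): P(3)=-18. Local minima of Q: Q(0)=0.
So the global minimum of L is P(3) + Q(0) + 5 = -18 + 0 + 5 = -13, attained at (3, 0).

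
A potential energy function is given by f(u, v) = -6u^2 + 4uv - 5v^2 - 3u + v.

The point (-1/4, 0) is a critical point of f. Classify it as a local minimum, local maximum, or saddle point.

local maximum

The Hessian of f is constant: H = [[-12, 4], [4, -10]].
det(H) = (-12)·(-10) − 4² = 104.
det(H) > 0 and tr(H) = -22 < 0, so H is negative definite and the point is a local maximum.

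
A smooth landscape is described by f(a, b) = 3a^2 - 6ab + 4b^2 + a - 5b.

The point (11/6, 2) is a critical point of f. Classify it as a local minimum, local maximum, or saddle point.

local minimum

The Hessian of f is constant: H = [[6, -6], [-6, 8]].
det(H) = 6·8 − (-6)² = 12.
det(H) > 0 and tr(H) = 14 > 0, so H is positive definite and the point is a local minimum.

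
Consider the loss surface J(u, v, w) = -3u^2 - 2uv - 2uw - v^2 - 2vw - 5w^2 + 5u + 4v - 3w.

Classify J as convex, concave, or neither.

J is quadratic, so its Hessian is the constant matrix H = [[-6, -2, -2], [-2, -2, -2], [-2, -2, -10]].
Leading principal minors: -6, 8, -64.
Signs alternate −, +, − ⇒ H ≺ 0 ⇒ concave.

concave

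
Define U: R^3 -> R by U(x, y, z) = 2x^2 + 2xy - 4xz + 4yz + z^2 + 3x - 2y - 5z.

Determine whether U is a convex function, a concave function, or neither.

U is quadratic, so its Hessian is the constant matrix H = [[4, 2, -4], [2, 0, 4], [-4, 4, 2]].
Leading principal minors: 4, -4, -136.
Neither pattern holds ⇒ H is indefinite ⇒ neither convex nor concave.

neither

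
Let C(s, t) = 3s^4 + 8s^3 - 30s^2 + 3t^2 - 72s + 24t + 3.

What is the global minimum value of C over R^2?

-197

C(s,t) separates as P(s) + Q(t) + 3, so its minimum is min P + min Q + 3.
P'(s) = 12(s - 2)(s + 1)(s + 3) vanishes at s ∈ {-3, -1, 2}; Q'(t) = 6(t + 4) vanishes at t ∈ {-4}.
Local minima of P (where P''>0): P(-3)=-27, P(2)=-152. Local minima of Q: Q(-4)=-48.
So the global minimum of C is P(2) + Q(-4) + 3 = -152 − 48 + 3 = -197, attained at (2, -4).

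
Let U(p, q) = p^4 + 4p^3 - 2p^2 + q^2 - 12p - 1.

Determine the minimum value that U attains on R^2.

U(p,q) separates as A(p) + B(q) − 1, so its minimum is min A + min B − 1.
A'(p) = 4(p - 1)(p + 1)(p + 3) vanishes at p ∈ {-3, -1, 1}; B'(q) = 2q vanishes at q ∈ {0}.
Local minima of A (where A''>0): A(-3)=-9, A(1)=-9. Local minima of B: B(0)=0.
So the global minimum of U is A(-3) + B(0) − 1 = -9 + 0 − 1 = -10, attained at (-3, 0).

-10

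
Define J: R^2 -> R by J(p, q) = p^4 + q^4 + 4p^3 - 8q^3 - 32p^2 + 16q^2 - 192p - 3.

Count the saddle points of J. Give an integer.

4

J separates as a function of p plus a function of q, so ∇J=0 decouples.
∂J/∂p = 4(p - 4)(p + 3)(p + 4) = 0 at p ∈ {-4, -3, 4}; ∂J/∂q = 4q(q - 4)(q - 2) = 0 at q ∈ {0, 2, 4}.
The Hessian is diagonal: diag(J_pp, J_qq). Second derivatives: J_pp(-4)=32, J_pp(-3)=-28, J_pp(4)=224; J_qq(0)=32, J_qq(2)=-16, J_qq(4)=32.
Saddle points occur where the two diagonal entries have opposite signs: (-4, 2), (-3, 0), (-3, 4), (4, 2). Count: 4.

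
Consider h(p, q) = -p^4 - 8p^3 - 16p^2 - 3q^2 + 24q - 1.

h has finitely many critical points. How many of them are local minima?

0

h separates as a function of p plus a function of q, so ∇h=0 decouples.
∂h/∂p = -4p(p + 2)(p + 4) = 0 at p ∈ {-4, -2, 0}; ∂h/∂q = -6(q - 4) = 0 at q ∈ {4}.
The Hessian is diagonal: diag(h_pp, h_qq). Second derivatives: h_pp(-4)=-32, h_pp(-2)=16, h_pp(0)=-32; h_qq(4)=-6.
Local minima occur where both diagonal entries positive: none. Count: 0.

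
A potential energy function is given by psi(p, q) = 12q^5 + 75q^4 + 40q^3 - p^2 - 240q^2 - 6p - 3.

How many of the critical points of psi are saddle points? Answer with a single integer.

2

psi separates as a function of p plus a function of q, so ∇psi=0 decouples.
∂psi/∂p = -2(p + 3) = 0 at p ∈ {-3}; ∂psi/∂q = 60q(q - 1)(q + 2)(q + 4) = 0 at q ∈ {-4, -2, 0, 1}.
The Hessian is diagonal: diag(psi_pp, psi_qq). Second derivatives: psi_pp(-3)=-2; psi_qq(-4)=-2400, psi_qq(-2)=720, psi_qq(0)=-480, psi_qq(1)=900.
Saddle points occur where the two diagonal entries have opposite signs: (-3, -2), (-3, 1). Count: 2.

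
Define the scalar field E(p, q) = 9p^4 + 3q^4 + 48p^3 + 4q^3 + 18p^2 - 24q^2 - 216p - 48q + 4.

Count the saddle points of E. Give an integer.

E separates as a function of p plus a function of q, so ∇E=0 decouples.
∂E/∂p = 36(p - 1)(p + 2)(p + 3) = 0 at p ∈ {-3, -2, 1}; ∂E/∂q = 12(q - 2)(q + 1)(q + 2) = 0 at q ∈ {-2, -1, 2}.
The Hessian is diagonal: diag(E_pp, E_qq). Second derivatives: E_pp(-3)=144, E_pp(-2)=-108, E_pp(1)=432; E_qq(-2)=48, E_qq(-1)=-36, E_qq(2)=144.
Saddle points occur where the two diagonal entries have opposite signs: (-3, -1), (-2, -2), (-2, 2), (1, -1). Count: 4.

4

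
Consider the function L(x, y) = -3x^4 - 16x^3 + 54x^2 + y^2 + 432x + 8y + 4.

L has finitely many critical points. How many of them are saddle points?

2

L separates as a function of x plus a function of y, so ∇L=0 decouples.
∂L/∂x = -12(x - 3)(x + 3)(x + 4) = 0 at x ∈ {-4, -3, 3}; ∂L/∂y = 2(y + 4) = 0 at y ∈ {-4}.
The Hessian is diagonal: diag(L_xx, L_yy). Second derivatives: L_xx(-4)=-84, L_xx(-3)=72, L_xx(3)=-504; L_yy(-4)=2.
Saddle points occur where the two diagonal entries have opposite signs: (-4, -4), (3, -4). Count: 2.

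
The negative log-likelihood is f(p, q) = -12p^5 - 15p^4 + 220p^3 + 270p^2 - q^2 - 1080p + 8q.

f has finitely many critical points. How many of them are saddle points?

2

f separates as a function of p plus a function of q, so ∇f=0 decouples.
∂f/∂p = -60(p - 3)(p - 1)(p + 2)(p + 3) = 0 at p ∈ {-3, -2, 1, 3}; ∂f/∂q = -2(q - 4) = 0 at q ∈ {4}.
The Hessian is diagonal: diag(f_pp, f_qq). Second derivatives: f_pp(-3)=1440, f_pp(-2)=-900, f_pp(1)=1440, f_pp(3)=-3600; f_qq(4)=-2.
Saddle points occur where the two diagonal entries have opposite signs: (-3, 4), (1, 4). Count: 2.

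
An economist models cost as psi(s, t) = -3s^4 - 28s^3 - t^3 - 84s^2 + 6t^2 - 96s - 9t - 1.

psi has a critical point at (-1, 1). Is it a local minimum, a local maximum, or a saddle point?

saddle point

The mixed partial ∂²psi/∂s∂t is 0, so the Hessian at any point is diag(psi_ss, psi_tt) = diag(-12(3s^2 + 14s + 14), 6(-t + 2)).
At (-1, 1): H = diag(-36, 6).
The eigenvalues have opposite signs, so H is indefinite: a saddle point.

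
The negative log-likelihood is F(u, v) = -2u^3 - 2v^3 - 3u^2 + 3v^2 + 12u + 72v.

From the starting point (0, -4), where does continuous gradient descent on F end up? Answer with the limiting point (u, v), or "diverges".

(-2, -3)

F is separable, so gradient descent decouples: u follows -∂F/∂u, v follows -∂F/∂v.
∂F/∂u = -6(u - 1)(u + 2); at u=0 this is 12, so u decreases.
∂F/∂v = -6(v - 4)(v + 3); at v=-4 this is -48, so v increases.
u converges to its nearest critical value -2 (a local min of the u-part); v converges to -3. The iterate converges to (-2, -3).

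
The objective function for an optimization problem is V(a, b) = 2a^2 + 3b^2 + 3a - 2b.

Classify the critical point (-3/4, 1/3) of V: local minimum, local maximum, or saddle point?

The Hessian of V is constant: H = [[4, 0], [0, 6]].
det(H) = 4·6 − 0² = 24.
det(H) > 0 and tr(H) = 10 > 0, so H is positive definite and the point is a local minimum.

local minimum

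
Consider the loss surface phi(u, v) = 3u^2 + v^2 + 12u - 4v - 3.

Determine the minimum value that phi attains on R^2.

phi(u,v) separates as P(u) + Q(v) − 3, so its minimum is min P + min Q − 3.
P'(u) = 6u + 12 vanishes at u ∈ {-2}; Q'(v) = 2v - 4 vanishes at v ∈ {2}.
Local minima of P (where P''>0): P(-2)=-12. Local minima of Q: Q(2)=-4.
So the global minimum of phi is P(-2) + Q(2) − 3 = -12 − 4 − 3 = -19, attained at (-2, 2).

-19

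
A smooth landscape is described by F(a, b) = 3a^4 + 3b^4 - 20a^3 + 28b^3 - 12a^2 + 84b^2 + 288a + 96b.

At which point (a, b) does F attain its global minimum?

F(a,b) separates as P(a) + Q(b), so its minimum is min P + min Q.
P'(a) = 12(a - 4)(a - 3)(a + 2) vanishes at a ∈ {-2, 3, 4}; Q'(b) = 12(b + 1)(b + 2)(b + 4) vanishes at b ∈ {-4, -2, -1}.
Local minima of P (where P''>0): P(-2)=-416, P(4)=448. Local minima of Q: Q(-4)=-64, Q(-1)=-37.
So the global minimum of F is P(-2) + Q(-4) = -416 − 64 = -480, attained at (-2, -4).

(-2, -4)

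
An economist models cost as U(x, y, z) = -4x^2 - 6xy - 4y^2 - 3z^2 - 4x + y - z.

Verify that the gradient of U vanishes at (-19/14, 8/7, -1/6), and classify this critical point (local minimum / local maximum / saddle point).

local maximum

∇U = (-8x - 6y - 4, -6x - 8y + 1, -6z - 1); substituting (-19/14, 8/7, -1/6) gives ∇U = (0, 0, 0), so (-19/14, 8/7, -1/6) is indeed a critical point.
The Hessian is constant: H = [[-8, -6, 0], [-6, -8, 0], [0, 0, -6]].
Leading principal minors: Δ₁ = -8, Δ₂ = 28, Δ₃ = -168.
The minors alternate sign starting negative (−, +, −), so H is negative definite: a local maximum.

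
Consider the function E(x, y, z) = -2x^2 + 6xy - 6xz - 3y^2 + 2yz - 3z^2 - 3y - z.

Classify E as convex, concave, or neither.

neither

E is quadratic, so its Hessian is the constant matrix H = [[-4, 6, -6], [6, -6, 2], [-6, 2, -6]].
Leading principal minors: -4, -12, 160.
Neither pattern holds ⇒ H is indefinite ⇒ neither convex nor concave.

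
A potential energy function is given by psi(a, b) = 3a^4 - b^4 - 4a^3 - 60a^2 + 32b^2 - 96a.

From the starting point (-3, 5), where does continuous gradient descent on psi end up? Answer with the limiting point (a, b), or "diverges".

diverges

psi is separable, so gradient descent decouples: a follows -∂psi/∂a, b follows -∂psi/∂b.
∂psi/∂a = 12(a - 4)(a + 1)(a + 2); at a=-3 this is -168, so a increases.
∂psi/∂b = -4b(b - 4)(b + 4); at b=5 this is -180, so b increases.
The b-coordinate has no critical point in that direction and runs off to infinity.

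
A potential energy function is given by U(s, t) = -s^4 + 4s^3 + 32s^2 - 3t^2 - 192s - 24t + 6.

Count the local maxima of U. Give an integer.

2

U separates as a function of s plus a function of t, so ∇U=0 decouples.
∂U/∂s = -4(s - 4)(s - 3)(s + 4) = 0 at s ∈ {-4, 3, 4}; ∂U/∂t = -6(t + 4) = 0 at t ∈ {-4}.
The Hessian is diagonal: diag(U_ss, U_tt). Second derivatives: U_ss(-4)=-224, U_ss(3)=28, U_ss(4)=-32; U_tt(-4)=-6.
Local maxima occur where both diagonal entries negative: (-4, -4), (4, -4). Count: 2.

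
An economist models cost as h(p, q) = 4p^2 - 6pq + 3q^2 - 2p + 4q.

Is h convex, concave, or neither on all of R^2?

h is quadratic, so its Hessian is the constant matrix H = [[8, -6], [-6, 6]].
det(H) = 12, tr(H) = 14.
det(H) > 0 and tr(H) > 0, so H is positive definite everywhere: convex.

convex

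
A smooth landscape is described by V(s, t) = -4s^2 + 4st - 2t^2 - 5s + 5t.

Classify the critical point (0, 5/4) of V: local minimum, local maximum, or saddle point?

local maximum

The Hessian of V is constant: H = [[-8, 4], [4, -4]].
det(H) = (-8)·(-4) − 4² = 16.
det(H) > 0 and tr(H) = -12 < 0, so H is negative definite and the point is a local maximum.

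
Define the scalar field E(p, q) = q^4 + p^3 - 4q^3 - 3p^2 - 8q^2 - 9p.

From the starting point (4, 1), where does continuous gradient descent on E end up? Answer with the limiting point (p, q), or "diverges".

E is separable, so gradient descent decouples: p follows -∂E/∂p, q follows -∂E/∂q.
∂E/∂p = 3(p - 3)(p + 1); at p=4 this is 15, so p decreases.
∂E/∂q = 4q(q - 4)(q + 1); at q=1 this is -24, so q increases.
p converges to its nearest critical value 3 (a local min of the p-part); q converges to 4. The iterate converges to (3, 4).

(3, 4)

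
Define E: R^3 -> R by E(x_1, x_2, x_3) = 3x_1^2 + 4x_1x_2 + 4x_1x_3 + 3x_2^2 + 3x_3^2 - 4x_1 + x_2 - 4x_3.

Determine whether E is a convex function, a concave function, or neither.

convex

E is quadratic, so its Hessian is the constant matrix H = [[6, 4, 4], [4, 6, 0], [4, 0, 6]].
Leading principal minors: 6, 20, 24.
All positive ⇒ H ≻ 0 ⇒ convex.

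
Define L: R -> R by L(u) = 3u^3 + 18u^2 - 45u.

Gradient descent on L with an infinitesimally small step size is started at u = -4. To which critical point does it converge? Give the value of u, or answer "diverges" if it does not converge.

1

L'(u) = 9(u - 1)(u + 5), so L'(-4) = -45.
Gradient descent moves in the -L' direction, i.e. u is increasing.
The nearest critical point in that direction is u = 1, where L'' = 54 > 0 (a local minimum). The iterate converges there.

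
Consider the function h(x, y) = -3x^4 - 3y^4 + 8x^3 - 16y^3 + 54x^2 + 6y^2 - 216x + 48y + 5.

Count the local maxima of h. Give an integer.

h separates as a function of x plus a function of y, so ∇h=0 decouples.
∂h/∂x = -12(x - 3)(x - 2)(x + 3) = 0 at x ∈ {-3, 2, 3}; ∂h/∂y = -12(y - 1)(y + 1)(y + 4) = 0 at y ∈ {-4, -1, 1}.
The Hessian is diagonal: diag(h_xx, h_yy). Second derivatives: h_xx(-3)=-360, h_xx(2)=60, h_xx(3)=-72; h_yy(-4)=-180, h_yy(-1)=72, h_yy(1)=-120.
Local maxima occur where both diagonal entries negative: (-3, -4), (-3, 1), (3, -4), (3, 1). Count: 4.

4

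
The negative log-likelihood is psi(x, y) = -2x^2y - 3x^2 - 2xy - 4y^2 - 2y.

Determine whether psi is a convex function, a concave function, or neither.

neither

The term -2x^2y is cubic, so the Hessian is not constant.
∂²psi/∂x² = -4y - 6, which takes both signs as y varies (negative for sufficiently large y). A diagonal entry of the Hessian changing sign means the Hessian is neither positive- nor negative-semidefinite on all of R^2.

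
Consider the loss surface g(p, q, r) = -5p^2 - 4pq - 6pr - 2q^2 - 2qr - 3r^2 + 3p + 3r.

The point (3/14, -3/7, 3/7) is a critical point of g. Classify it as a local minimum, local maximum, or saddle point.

local maximum

The Hessian is constant: H = [[-10, -4, -6], [-4, -4, -2], [-6, -2, -6]].
Leading principal minors: Δ₁ = -10, Δ₂ = 24, Δ₃ = -56.
The minors alternate sign starting negative (−, +, −), so H is negative definite: a local maximum.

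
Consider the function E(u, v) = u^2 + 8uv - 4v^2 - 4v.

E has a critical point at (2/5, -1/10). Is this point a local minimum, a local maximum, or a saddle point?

saddle point

The Hessian of E is constant: H = [[2, 8], [8, -8]].
det(H) = 2·(-8) − 8² = -80.
Since det(H) < 0, H is indefinite and the critical point is a saddle point.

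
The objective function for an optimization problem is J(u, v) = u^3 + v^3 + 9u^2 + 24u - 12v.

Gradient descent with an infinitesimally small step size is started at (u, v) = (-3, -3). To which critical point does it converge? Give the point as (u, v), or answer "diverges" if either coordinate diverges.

J is separable, so gradient descent decouples: u follows -∂J/∂u, v follows -∂J/∂v.
∂J/∂u = 3(u + 2)(u + 4); at u=-3 this is -3, so u increases.
∂J/∂v = 3(v - 2)(v + 2); at v=-3 this is 15, so v decreases.
The v-coordinate has no critical point in that direction and runs off to infinity.

diverges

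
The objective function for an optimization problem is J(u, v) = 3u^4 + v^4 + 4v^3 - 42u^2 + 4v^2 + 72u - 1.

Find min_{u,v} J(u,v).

-352

J(u,v) separates as P(u) + Q(v) − 1, so its minimum is min P + min Q − 1.
P'(u) = 12(u - 2)(u - 1)(u + 3) vanishes at u ∈ {-3, 1, 2}; Q'(v) = 4v(v + 1)(v + 2) vanishes at v ∈ {-2, -1, 0}.
Local minima of P (where P''>0): P(-3)=-351, P(2)=24. Local minima of Q: Q(-2)=0, Q(0)=0.
So the global minimum of J is P(-3) + Q(-2) − 1 = -351 + 0 − 1 = -352, attained at (-3, -2).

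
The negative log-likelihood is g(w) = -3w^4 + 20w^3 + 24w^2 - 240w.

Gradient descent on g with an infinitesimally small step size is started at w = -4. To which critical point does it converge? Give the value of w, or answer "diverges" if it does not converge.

diverges

g'(w) = -12(w - 5)(w - 2)(w + 2), so g'(-4) = 1296.
Gradient descent moves in the -g' direction, i.e. w is decreasing.
There is no critical point below w=-4, and g' keeps the same sign, so the iterate runs off to −∞.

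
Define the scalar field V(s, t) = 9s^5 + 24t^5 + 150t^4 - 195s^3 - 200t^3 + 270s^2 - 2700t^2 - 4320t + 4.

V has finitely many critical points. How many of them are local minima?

4

V separates as a function of s plus a function of t, so ∇V=0 decouples.
∂V/∂s = 45s(s - 3)(s - 1)(s + 4) = 0 at s ∈ {-4, 0, 1, 3}; ∂V/∂t = 120(t - 3)(t + 1)(t + 3)(t + 4) = 0 at t ∈ {-4, -3, -1, 3}.
The Hessian is diagonal: diag(V_ss, V_tt). Second derivatives: V_ss(-4)=-6300, V_ss(0)=540, V_ss(1)=-450, V_ss(3)=1890; V_tt(-4)=-2520, V_tt(-3)=1440, V_tt(-1)=-2880, V_tt(3)=20160.
Local minima occur where both diagonal entries positive: (0, -3), (0, 3), (3, -3), (3, 3). Count: 4.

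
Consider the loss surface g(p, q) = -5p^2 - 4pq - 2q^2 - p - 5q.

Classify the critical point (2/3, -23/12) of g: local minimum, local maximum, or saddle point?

local maximum

The Hessian of g is constant: H = [[-10, -4], [-4, -4]].
det(H) = (-10)·(-4) − (-4)² = 24.
det(H) > 0 and tr(H) = -14 < 0, so H is negative definite and the point is a local maximum.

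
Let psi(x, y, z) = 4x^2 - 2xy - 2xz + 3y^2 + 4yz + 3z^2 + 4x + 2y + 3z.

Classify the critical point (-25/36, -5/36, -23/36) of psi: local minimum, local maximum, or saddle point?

local minimum

The Hessian is constant: H = [[8, -2, -2], [-2, 6, 4], [-2, 4, 6]].
Leading principal minors: Δ₁ = 8, Δ₂ = 44, Δ₃ = 144.
All leading minors are positive, so H is positive definite: a local minimum.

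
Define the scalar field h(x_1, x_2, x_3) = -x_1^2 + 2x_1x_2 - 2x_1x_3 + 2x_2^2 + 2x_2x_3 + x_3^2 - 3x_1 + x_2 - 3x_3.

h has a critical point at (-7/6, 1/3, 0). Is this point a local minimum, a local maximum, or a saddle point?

saddle point

The Hessian is constant: H = [[-2, 2, -2], [2, 4, 2], [-2, 2, 2]].
Leading principal minors: Δ₁ = -2, Δ₂ = -12, Δ₃ = -48.
The minors fit neither the all-positive nor the alternating-sign pattern, so H is indefinite: a saddle point.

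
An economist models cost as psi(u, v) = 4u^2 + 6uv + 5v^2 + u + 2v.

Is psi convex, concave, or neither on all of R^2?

convex

psi is quadratic, so its Hessian is the constant matrix H = [[8, 6], [6, 10]].
det(H) = 44, tr(H) = 18.
det(H) > 0 and tr(H) > 0, so H is positive definite everywhere: convex.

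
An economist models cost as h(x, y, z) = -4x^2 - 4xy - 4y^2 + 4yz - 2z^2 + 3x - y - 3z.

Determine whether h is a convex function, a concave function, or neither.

h is quadratic, so its Hessian is the constant matrix H = [[-8, -4, 0], [-4, -8, 4], [0, 4, -4]].
Leading principal minors: -8, 48, -64.
Signs alternate −, +, − ⇒ H ≺ 0 ⇒ concave.

concave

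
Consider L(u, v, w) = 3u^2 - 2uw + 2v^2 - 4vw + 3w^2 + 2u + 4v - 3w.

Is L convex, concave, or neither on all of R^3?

L is quadratic, so its Hessian is the constant matrix H = [[6, 0, -2], [0, 4, -4], [-2, -4, 6]].
Leading principal minors: 6, 24, 32.
All positive ⇒ H ≻ 0 ⇒ convex.

convex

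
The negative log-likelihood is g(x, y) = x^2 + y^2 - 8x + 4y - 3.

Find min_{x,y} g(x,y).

-23

g(x,y) separates as P(x) + Q(y) − 3, so its minimum is min P + min Q − 3.
P'(x) = 2x - 8 vanishes at x ∈ {4}; Q'(y) = 2y + 4 vanishes at y ∈ {-2}.
Local minima of P (where P''>0): P(4)=-16. Local minima of Q: Q(-2)=-4.
So the global minimum of g is P(4) + Q(-2) − 3 = -16 − 4 − 3 = -23, attained at (4, -2).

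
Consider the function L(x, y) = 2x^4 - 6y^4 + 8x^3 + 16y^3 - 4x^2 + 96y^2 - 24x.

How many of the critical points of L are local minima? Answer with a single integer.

L separates as a function of x plus a function of y, so ∇L=0 decouples.
∂L/∂x = 8(x - 1)(x + 1)(x + 3) = 0 at x ∈ {-3, -1, 1}; ∂L/∂y = -24y(y - 4)(y + 2) = 0 at y ∈ {-2, 0, 4}.
The Hessian is diagonal: diag(L_xx, L_yy). Second derivatives: L_xx(-3)=64, L_xx(-1)=-32, L_xx(1)=64; L_yy(-2)=-288, L_yy(0)=192, L_yy(4)=-576.
Local minima occur where both diagonal entries positive: (-3, 0), (1, 0). Count: 2.

2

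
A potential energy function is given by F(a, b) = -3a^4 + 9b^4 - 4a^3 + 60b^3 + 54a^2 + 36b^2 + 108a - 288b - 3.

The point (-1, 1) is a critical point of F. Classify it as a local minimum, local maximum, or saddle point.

local minimum

The mixed partial ∂²F/∂a∂b is 0, so the Hessian at any point is diag(F_aa, F_bb) = diag(12(-3a^2 - 2a + 9), 36(3b^2 + 10b + 2)).
At (-1, 1): H = diag(96, 540).
Both eigenvalues are positive, so H is positive definite: a local minimum.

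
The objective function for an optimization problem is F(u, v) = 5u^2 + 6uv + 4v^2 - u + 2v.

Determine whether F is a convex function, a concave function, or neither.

convex

F is quadratic, so its Hessian is the constant matrix H = [[10, 6], [6, 8]].
det(H) = 44, tr(H) = 18.
det(H) > 0 and tr(H) > 0, so H is positive definite everywhere: convex.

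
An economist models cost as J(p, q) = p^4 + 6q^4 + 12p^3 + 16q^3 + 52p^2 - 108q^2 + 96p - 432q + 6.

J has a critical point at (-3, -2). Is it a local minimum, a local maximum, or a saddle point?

local maximum

The mixed partial ∂²J/∂p∂q is 0, so the Hessian at any point is diag(J_pp, J_qq) = diag(4(3p^2 + 18p + 26), 24(3q^2 + 4q - 9)).
At (-3, -2): H = diag(-4, -120).
Both eigenvalues are negative, so H is negative definite: a local maximum.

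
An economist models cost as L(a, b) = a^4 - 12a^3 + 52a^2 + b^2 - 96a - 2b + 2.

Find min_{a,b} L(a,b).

L(a,b) separates as P(a) + Q(b) + 2, so its minimum is min P + min Q + 2.
P'(a) = 4(a - 4)(a - 3)(a - 2) vanishes at a ∈ {2, 3, 4}; Q'(b) = 2b - 2 vanishes at b ∈ {1}.
Local minima of P (where P''>0): P(2)=-64, P(4)=-64. Local minima of Q: Q(1)=-1.
So the global minimum of L is P(2) + Q(1) + 2 = -64 − 1 + 2 = -63, attained at (2, 1).

-63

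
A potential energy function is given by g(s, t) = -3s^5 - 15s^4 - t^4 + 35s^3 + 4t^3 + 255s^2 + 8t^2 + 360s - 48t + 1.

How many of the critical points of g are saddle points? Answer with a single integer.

6

g separates as a function of s plus a function of t, so ∇g=0 decouples.
∂g/∂s = -15(s - 3)(s + 1)(s + 2)(s + 4) = 0 at s ∈ {-4, -2, -1, 3}; ∂g/∂t = -4(t - 3)(t - 2)(t + 2) = 0 at t ∈ {-2, 2, 3}.
The Hessian is diagonal: diag(g_ss, g_tt). Second derivatives: g_ss(-4)=630, g_ss(-2)=-150, g_ss(-1)=180, g_ss(3)=-2100; g_tt(-2)=-80, g_tt(2)=16, g_tt(3)=-20.
Saddle points occur where the two diagonal entries have opposite signs: (-4, -2), (-4, 3), (-2, 2), (-1, -2), (-1, 3), (3, 2). Count: 6.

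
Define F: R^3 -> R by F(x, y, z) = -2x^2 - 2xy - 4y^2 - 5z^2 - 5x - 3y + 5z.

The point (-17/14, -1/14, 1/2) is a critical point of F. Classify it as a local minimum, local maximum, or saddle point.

local maximum

The Hessian is constant: H = [[-4, -2, 0], [-2, -8, 0], [0, 0, -10]].
Leading principal minors: Δ₁ = -4, Δ₂ = 28, Δ₃ = -280.
The minors alternate sign starting negative (−, +, −), so H is negative definite: a local maximum.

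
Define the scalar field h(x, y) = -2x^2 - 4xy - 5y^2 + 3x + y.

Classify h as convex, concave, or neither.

h is quadratic, so its Hessian is the constant matrix H = [[-4, -4], [-4, -10]].
det(H) = 24, tr(H) = -14.
det(H) > 0 and tr(H) < 0, so H is negative definite everywhere: concave.

concave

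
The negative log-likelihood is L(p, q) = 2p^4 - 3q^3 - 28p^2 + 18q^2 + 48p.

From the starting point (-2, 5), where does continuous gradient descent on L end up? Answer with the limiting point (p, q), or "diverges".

diverges

L is separable, so gradient descent decouples: p follows -∂L/∂p, q follows -∂L/∂q.
∂L/∂p = 8(p - 2)(p - 1)(p + 3); at p=-2 this is 96, so p decreases.
∂L/∂q = -9q(q - 4); at q=5 this is -45, so q increases.
The q-coordinate has no critical point in that direction and runs off to infinity.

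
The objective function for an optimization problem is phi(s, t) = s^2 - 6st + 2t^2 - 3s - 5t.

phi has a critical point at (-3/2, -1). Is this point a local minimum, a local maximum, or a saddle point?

saddle point

The Hessian of phi is constant: H = [[2, -6], [-6, 4]].
det(H) = 2·4 − (-6)² = -28.
Since det(H) < 0, H is indefinite and the critical point is a saddle point.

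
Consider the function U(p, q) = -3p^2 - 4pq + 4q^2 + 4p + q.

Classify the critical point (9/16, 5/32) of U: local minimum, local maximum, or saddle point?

The Hessian of U is constant: H = [[-6, -4], [-4, 8]].
det(H) = (-6)·8 − (-4)² = -64.
Since det(H) < 0, H is indefinite and the critical point is a saddle point.

saddle point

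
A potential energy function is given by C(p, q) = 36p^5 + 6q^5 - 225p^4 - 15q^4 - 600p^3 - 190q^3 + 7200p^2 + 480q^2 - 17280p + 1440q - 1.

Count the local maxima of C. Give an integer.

4

C separates as a function of p plus a function of q, so ∇C=0 decouples.
∂C/∂p = 180(p - 4)(p - 3)(p - 2)(p + 4) = 0 at p ∈ {-4, 2, 3, 4}; ∂C/∂q = 30(q - 4)(q - 3)(q + 1)(q + 4) = 0 at q ∈ {-4, -1, 3, 4}.
The Hessian is diagonal: diag(C_pp, C_qq). Second derivatives: C_pp(-4)=-60480, C_pp(2)=2160, C_pp(3)=-1260, C_pp(4)=2880; C_qq(-4)=-5040, C_qq(-1)=1800, C_qq(3)=-840, C_qq(4)=1200.
Local maxima occur where both diagonal entries negative: (-4, -4), (-4, 3), (3, -4), (3, 3). Count: 4.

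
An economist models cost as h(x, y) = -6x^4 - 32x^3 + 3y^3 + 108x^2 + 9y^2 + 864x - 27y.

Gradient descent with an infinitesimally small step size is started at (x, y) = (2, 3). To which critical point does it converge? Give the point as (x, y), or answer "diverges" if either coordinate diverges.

h is separable, so gradient descent decouples: x follows -∂h/∂x, y follows -∂h/∂y.
∂h/∂x = -24(x - 3)(x + 3)(x + 4); at x=2 this is 720, so x decreases.
∂h/∂y = 9(y - 1)(y + 3); at y=3 this is 108, so y decreases.
x converges to its nearest critical value -3 (a local min of the x-part); y converges to 1. The iterate converges to (-3, 1).

(-3, 1)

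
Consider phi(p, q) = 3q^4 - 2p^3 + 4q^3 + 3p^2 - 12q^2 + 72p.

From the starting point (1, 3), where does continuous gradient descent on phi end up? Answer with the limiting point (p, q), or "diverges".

(-3, 1)

phi is separable, so gradient descent decouples: p follows -∂phi/∂p, q follows -∂phi/∂q.
∂phi/∂p = -6(p - 4)(p + 3); at p=1 this is 72, so p decreases.
∂phi/∂q = 12q(q - 1)(q + 2); at q=3 this is 360, so q decreases.
p converges to its nearest critical value -3 (a local min of the p-part); q converges to 1. The iterate converges to (-3, 1).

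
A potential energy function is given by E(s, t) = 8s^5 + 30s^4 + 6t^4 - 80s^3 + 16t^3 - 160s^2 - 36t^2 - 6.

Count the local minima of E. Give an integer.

E separates as a function of s plus a function of t, so ∇E=0 decouples.
∂E/∂s = 40s(s - 2)(s + 1)(s + 4) = 0 at s ∈ {-4, -1, 0, 2}; ∂E/∂t = 24t(t - 1)(t + 3) = 0 at t ∈ {-3, 0, 1}.
The Hessian is diagonal: diag(E_ss, E_tt). Second derivatives: E_ss(-4)=-2880, E_ss(-1)=360, E_ss(0)=-320, E_ss(2)=1440; E_tt(-3)=288, E_tt(0)=-72, E_tt(1)=96.
Local minima occur where both diagonal entries positive: (-1, -3), (-1, 1), (2, -3), (2, 1). Count: 4.

4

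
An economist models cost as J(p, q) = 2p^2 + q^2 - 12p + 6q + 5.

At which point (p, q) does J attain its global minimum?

J(p,q) separates as A(p) + B(q) + 5, so its minimum is min A + min B + 5.
A'(p) = 4p - 12 vanishes at p ∈ {3}; B'(q) = 2q + 6 vanishes at q ∈ {-3}.
Local minima of A (where A''>0): A(3)=-18. Local minima of B: B(-3)=-9.
So the global minimum of J is A(3) + B(-3) + 5 = -18 − 9 + 5 = -22, attained at (3, -3).

(3, -3)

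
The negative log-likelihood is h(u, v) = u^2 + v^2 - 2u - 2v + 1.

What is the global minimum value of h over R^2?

-1

h(u,v) separates as P(u) + Q(v) + 1, so its minimum is min P + min Q + 1.
P'(u) = 2u - 2 vanishes at u ∈ {1}; Q'(v) = 2v - 2 vanishes at v ∈ {1}.
Local minima of P (where P''>0): P(1)=-1. Local minima of Q: Q(1)=-1.
So the global minimum of h is P(1) + Q(1) + 1 = -1 − 1 + 1 = -1, attained at (1, 1).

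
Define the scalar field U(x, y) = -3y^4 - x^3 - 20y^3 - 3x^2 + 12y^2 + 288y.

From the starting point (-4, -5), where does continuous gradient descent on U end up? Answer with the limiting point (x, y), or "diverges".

U is separable, so gradient descent decouples: x follows -∂U/∂x, y follows -∂U/∂y.
∂U/∂x = -3x(x + 2); at x=-4 this is -24, so x increases.
∂U/∂y = -12(y - 2)(y + 3)(y + 4); at y=-5 this is 168, so y decreases.
The y-coordinate has no critical point in that direction and runs off to infinity.

diverges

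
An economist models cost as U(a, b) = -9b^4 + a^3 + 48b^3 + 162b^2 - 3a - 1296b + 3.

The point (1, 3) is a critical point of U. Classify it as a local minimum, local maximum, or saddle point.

local minimum

The mixed partial ∂²U/∂a∂b is 0, so the Hessian at any point is diag(U_aa, U_bb) = diag(6a, 36(-3b^2 + 8b + 9)).
At (1, 3): H = diag(6, 216).
Both eigenvalues are positive, so H is positive definite: a local minimum.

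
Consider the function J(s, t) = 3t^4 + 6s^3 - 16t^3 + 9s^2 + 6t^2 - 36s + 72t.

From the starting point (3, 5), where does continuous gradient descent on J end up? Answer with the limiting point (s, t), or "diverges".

J is separable, so gradient descent decouples: s follows -∂J/∂s, t follows -∂J/∂t.
∂J/∂s = 18(s - 1)(s + 2); at s=3 this is 180, so s decreases.
∂J/∂t = 12(t - 3)(t - 2)(t + 1); at t=5 this is 432, so t decreases.
s converges to its nearest critical value 1 (a local min of the s-part); t converges to 3. The iterate converges to (1, 3).

(1, 3)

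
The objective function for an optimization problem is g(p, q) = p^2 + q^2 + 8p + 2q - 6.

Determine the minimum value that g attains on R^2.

-23

g(p,q) separates as A(p) + B(q) − 6, so its minimum is min A + min B − 6.
A'(p) = 2p + 8 vanishes at p ∈ {-4}; B'(q) = 2q + 2 vanishes at q ∈ {-1}.
Local minima of A (where A''>0): A(-4)=-16. Local minima of B: B(-1)=-1.
So the global minimum of g is A(-4) + B(-1) − 6 = -16 − 1 − 6 = -23, attained at (-4, -1).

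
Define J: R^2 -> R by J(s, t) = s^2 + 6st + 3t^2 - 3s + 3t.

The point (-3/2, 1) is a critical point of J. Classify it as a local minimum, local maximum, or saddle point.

The Hessian of J is constant: H = [[2, 6], [6, 6]].
det(H) = 2·6 − 6² = -24.
Since det(H) < 0, H is indefinite and the critical point is a saddle point.

saddle point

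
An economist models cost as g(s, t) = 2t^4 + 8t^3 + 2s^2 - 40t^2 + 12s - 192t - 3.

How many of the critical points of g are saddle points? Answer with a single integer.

1

g separates as a function of s plus a function of t, so ∇g=0 decouples.
∂g/∂s = 4(s + 3) = 0 at s ∈ {-3}; ∂g/∂t = 8(t - 3)(t + 2)(t + 4) = 0 at t ∈ {-4, -2, 3}.
The Hessian is diagonal: diag(g_ss, g_tt). Second derivatives: g_ss(-3)=4; g_tt(-4)=112, g_tt(-2)=-80, g_tt(3)=280.
Saddle points occur where the two diagonal entries have opposite signs: (-3, -2). Count: 1.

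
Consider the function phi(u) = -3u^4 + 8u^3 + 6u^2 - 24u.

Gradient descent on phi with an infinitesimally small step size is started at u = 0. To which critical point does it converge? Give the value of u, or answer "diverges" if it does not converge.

phi'(u) = -12(u - 2)(u - 1)(u + 1), so phi'(0) = -24.
Gradient descent moves in the -phi' direction, i.e. u is increasing.
The nearest critical point in that direction is u = 1, where phi'' = 24 > 0 (a local minimum). The iterate converges there.

1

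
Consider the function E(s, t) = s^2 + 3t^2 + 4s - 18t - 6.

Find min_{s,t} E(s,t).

-37

E(s,t) separates as P(s) + Q(t) − 6, so its minimum is min P + min Q − 6.
P'(s) = 2s + 4 vanishes at s ∈ {-2}; Q'(t) = 6(t - 3) vanishes at t ∈ {3}.
Local minima of P (where P''>0): P(-2)=-4. Local minima of Q: Q(3)=-27.
So the global minimum of E is P(-2) + Q(3) − 6 = -4 − 27 − 6 = -37, attained at (-2, 3).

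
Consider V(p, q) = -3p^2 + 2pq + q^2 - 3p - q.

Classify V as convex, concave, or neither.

neither

V is quadratic, so its Hessian is the constant matrix H = [[-6, 2], [2, 2]].
det(H) = -16, tr(H) = -4.
det(H) < 0, so H is indefinite: neither convex nor concave.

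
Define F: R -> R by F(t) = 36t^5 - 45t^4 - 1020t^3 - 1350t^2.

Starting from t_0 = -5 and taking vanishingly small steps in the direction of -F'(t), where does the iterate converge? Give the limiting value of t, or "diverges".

diverges

F'(t) = 180t(t - 5)(t + 1)(t + 3), so F'(-5) = 72000.
Gradient descent moves in the -F' direction, i.e. t is decreasing.
There is no critical point below t=-5, and F' keeps the same sign, so the iterate runs off to −∞.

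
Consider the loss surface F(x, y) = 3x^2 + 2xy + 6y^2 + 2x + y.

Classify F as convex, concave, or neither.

F is quadratic, so its Hessian is the constant matrix H = [[6, 2], [2, 12]].
det(H) = 68, tr(H) = 18.
det(H) > 0 and tr(H) > 0, so H is positive definite everywhere: convex.

convex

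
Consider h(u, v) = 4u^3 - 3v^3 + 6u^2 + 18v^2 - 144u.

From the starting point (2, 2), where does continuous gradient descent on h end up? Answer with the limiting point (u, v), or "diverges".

(3, 0)

h is separable, so gradient descent decouples: u follows -∂h/∂u, v follows -∂h/∂v.
∂h/∂u = 12(u - 3)(u + 4); at u=2 this is -72, so u increases.
∂h/∂v = -9v(v - 4); at v=2 this is 36, so v decreases.
u converges to its nearest critical value 3 (a local min of the u-part); v converges to 0. The iterate converges to (3, 0).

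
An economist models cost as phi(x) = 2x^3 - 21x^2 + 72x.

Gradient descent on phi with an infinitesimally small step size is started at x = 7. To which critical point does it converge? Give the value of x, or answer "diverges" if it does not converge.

phi'(x) = 6(x - 4)(x - 3), so phi'(7) = 72.
Gradient descent moves in the -phi' direction, i.e. x is decreasing.
The nearest critical point in that direction is x = 4, where phi'' = 6 > 0 (a local minimum). The iterate converges there.

4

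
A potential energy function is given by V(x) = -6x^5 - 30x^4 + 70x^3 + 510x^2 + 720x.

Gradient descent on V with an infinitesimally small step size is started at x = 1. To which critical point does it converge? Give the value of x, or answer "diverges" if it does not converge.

-1

V'(x) = -30(x - 3)(x + 1)(x + 2)(x + 4), so V'(1) = 1800.
Gradient descent moves in the -V' direction, i.e. x is decreasing.
The nearest critical point in that direction is x = -1, where V'' = 360 > 0 (a local minimum). The iterate converges there.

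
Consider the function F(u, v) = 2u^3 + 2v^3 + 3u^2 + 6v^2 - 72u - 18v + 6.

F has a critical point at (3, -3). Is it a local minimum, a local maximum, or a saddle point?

The mixed partial ∂²F/∂u∂v is 0, so the Hessian at any point is diag(F_uu, F_vv) = diag(6(2u + 1), 12(v + 1)).
At (3, -3): H = diag(42, -24).
The eigenvalues have opposite signs, so H is indefinite: a saddle point.

saddle point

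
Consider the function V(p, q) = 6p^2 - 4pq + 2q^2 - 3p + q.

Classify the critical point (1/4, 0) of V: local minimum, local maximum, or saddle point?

The Hessian of V is constant: H = [[12, -4], [-4, 4]].
det(H) = 12·4 − (-4)² = 32.
det(H) > 0 and tr(H) = 16 > 0, so H is positive definite and the point is a local minimum.

local minimum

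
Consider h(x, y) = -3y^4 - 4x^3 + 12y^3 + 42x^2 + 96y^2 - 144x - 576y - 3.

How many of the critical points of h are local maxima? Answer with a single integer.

h separates as a function of x plus a function of y, so ∇h=0 decouples.
∂h/∂x = -12(x - 4)(x - 3) = 0 at x ∈ {3, 4}; ∂h/∂y = -12(y - 4)(y - 3)(y + 4) = 0 at y ∈ {-4, 3, 4}.
The Hessian is diagonal: diag(h_xx, h_yy). Second derivatives: h_xx(3)=12, h_xx(4)=-12; h_yy(-4)=-672, h_yy(3)=84, h_yy(4)=-96.
Local maxima occur where both diagonal entries negative: (4, -4), (4, 4). Count: 2.

2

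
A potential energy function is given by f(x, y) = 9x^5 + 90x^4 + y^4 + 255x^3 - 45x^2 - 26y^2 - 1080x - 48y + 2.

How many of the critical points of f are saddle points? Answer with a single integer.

f separates as a function of x plus a function of y, so ∇f=0 decouples.
∂f/∂x = 45(x - 1)(x + 2)(x + 3)(x + 4) = 0 at x ∈ {-4, -3, -2, 1}; ∂f/∂y = 4(y - 4)(y + 1)(y + 3) = 0 at y ∈ {-3, -1, 4}.
The Hessian is diagonal: diag(f_xx, f_yy). Second derivatives: f_xx(-4)=-450, f_xx(-3)=180, f_xx(-2)=-270, f_xx(1)=2700; f_yy(-3)=56, f_yy(-1)=-40, f_yy(4)=140.
Saddle points occur where the two diagonal entries have opposite signs: (-4, -3), (-4, 4), (-3, -1), (-2, -3), (-2, 4), (1, -1). Count: 6.

6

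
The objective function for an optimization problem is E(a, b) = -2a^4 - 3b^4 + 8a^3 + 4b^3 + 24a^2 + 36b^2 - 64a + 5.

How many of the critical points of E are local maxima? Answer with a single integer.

4

E separates as a function of a plus a function of b, so ∇E=0 decouples.
∂E/∂a = -8(a - 4)(a - 1)(a + 2) = 0 at a ∈ {-2, 1, 4}; ∂E/∂b = -12b(b - 3)(b + 2) = 0 at b ∈ {-2, 0, 3}.
The Hessian is diagonal: diag(E_aa, E_bb). Second derivatives: E_aa(-2)=-144, E_aa(1)=72, E_aa(4)=-144; E_bb(-2)=-120, E_bb(0)=72, E_bb(3)=-180.
Local maxima occur where both diagonal entries negative: (-2, -2), (-2, 3), (4, -2), (4, 3). Count: 4.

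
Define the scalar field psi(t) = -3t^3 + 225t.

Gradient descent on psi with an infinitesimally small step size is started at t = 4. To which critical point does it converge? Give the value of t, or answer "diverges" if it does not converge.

psi'(t) = -9(t - 5)(t + 5), so psi'(4) = 81.
Gradient descent moves in the -psi' direction, i.e. t is decreasing.
The nearest critical point in that direction is t = -5, where psi'' = 90 > 0 (a local minimum). The iterate converges there.

-5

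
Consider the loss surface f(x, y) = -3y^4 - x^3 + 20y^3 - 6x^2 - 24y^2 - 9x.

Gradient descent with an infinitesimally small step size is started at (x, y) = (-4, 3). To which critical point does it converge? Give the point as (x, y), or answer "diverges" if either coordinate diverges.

(-3, 1)

f is separable, so gradient descent decouples: x follows -∂f/∂x, y follows -∂f/∂y.
∂f/∂x = -3(x + 1)(x + 3); at x=-4 this is -9, so x increases.
∂f/∂y = -12y(y - 4)(y - 1); at y=3 this is 72, so y decreases.
x converges to its nearest critical value -3 (a local min of the x-part); y converges to 1. The iterate converges to (-3, 1).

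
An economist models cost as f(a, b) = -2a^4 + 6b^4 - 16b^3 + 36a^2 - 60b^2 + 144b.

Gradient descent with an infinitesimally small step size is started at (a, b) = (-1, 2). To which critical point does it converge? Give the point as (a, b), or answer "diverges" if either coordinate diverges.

f is separable, so gradient descent decouples: a follows -∂f/∂a, b follows -∂f/∂b.
∂f/∂a = -8a(a - 3)(a + 3); at a=-1 this is -64, so a increases.
∂f/∂b = 24(b - 3)(b - 1)(b + 2); at b=2 this is -96, so b increases.
a converges to its nearest critical value 0 (a local min of the a-part); b converges to 3. The iterate converges to (0, 3).

(0, 3)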